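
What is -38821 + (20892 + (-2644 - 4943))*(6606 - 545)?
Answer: 80602784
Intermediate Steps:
-38821 + (20892 + (-2644 - 4943))*(6606 - 545) = -38821 + (20892 - 7587)*6061 = -38821 + 13305*6061 = -38821 + 80641605 = 80602784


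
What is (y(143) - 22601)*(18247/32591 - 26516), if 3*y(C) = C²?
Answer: 13640551876662/32591 ≈ 4.1854e+8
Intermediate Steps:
y(C) = C²/3
(y(143) - 22601)*(18247/32591 - 26516) = ((⅓)*143² - 22601)*(18247/32591 - 26516) = ((⅓)*20449 - 22601)*(18247*(1/32591) - 26516) = (20449/3 - 22601)*(18247/32591 - 26516) = -47354/3*(-864164709/32591) = 13640551876662/32591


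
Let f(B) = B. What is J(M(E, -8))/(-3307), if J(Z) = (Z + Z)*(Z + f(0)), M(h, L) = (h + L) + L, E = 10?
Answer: -72/3307 ≈ -0.021772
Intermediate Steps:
M(h, L) = h + 2*L (M(h, L) = (L + h) + L = h + 2*L)
J(Z) = 2*Z² (J(Z) = (Z + Z)*(Z + 0) = (2*Z)*Z = 2*Z²)
J(M(E, -8))/(-3307) = (2*(10 + 2*(-8))²)/(-3307) = (2*(10 - 16)²)*(-1/3307) = (2*(-6)²)*(-1/3307) = (2*36)*(-1/3307) = 72*(-1/3307) = -72/3307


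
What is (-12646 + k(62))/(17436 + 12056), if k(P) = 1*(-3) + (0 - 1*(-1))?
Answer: -3162/7373 ≈ -0.42886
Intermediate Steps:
k(P) = -2 (k(P) = -3 + (0 + 1) = -3 + 1 = -2)
(-12646 + k(62))/(17436 + 12056) = (-12646 - 2)/(17436 + 12056) = -12648/29492 = -12648*1/29492 = -3162/7373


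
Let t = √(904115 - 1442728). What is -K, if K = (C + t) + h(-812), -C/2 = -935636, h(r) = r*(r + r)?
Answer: -3189960 - I*√538613 ≈ -3.19e+6 - 733.9*I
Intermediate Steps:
h(r) = 2*r² (h(r) = r*(2*r) = 2*r²)
t = I*√538613 (t = √(-538613) = I*√538613 ≈ 733.9*I)
C = 1871272 (C = -2*(-935636) = 1871272)
K = 3189960 + I*√538613 (K = (1871272 + I*√538613) + 2*(-812)² = (1871272 + I*√538613) + 2*659344 = (1871272 + I*√538613) + 1318688 = 3189960 + I*√538613 ≈ 3.19e+6 + 733.9*I)
-K = -(3189960 + I*√538613) = -3189960 - I*√538613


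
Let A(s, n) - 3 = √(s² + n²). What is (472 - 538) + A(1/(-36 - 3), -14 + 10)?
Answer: -63 + √24337/39 ≈ -59.000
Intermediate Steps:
A(s, n) = 3 + √(n² + s²) (A(s, n) = 3 + √(s² + n²) = 3 + √(n² + s²))
(472 - 538) + A(1/(-36 - 3), -14 + 10) = (472 - 538) + (3 + √((-14 + 10)² + (1/(-36 - 3))²)) = -66 + (3 + √((-4)² + (1/(-39))²)) = -66 + (3 + √(16 + (-1/39)²)) = -66 + (3 + √(16 + 1/1521)) = -66 + (3 + √(24337/1521)) = -66 + (3 + √24337/39) = -63 + √24337/39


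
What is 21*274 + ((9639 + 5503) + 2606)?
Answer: 23502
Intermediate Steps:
21*274 + ((9639 + 5503) + 2606) = 5754 + (15142 + 2606) = 5754 + 17748 = 23502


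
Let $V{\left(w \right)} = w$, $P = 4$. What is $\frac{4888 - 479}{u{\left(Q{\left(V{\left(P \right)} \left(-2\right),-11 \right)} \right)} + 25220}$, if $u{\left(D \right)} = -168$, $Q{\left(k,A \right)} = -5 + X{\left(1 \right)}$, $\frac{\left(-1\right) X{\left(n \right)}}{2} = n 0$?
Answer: $\frac{4409}{25052} \approx 0.17599$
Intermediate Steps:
$X{\left(n \right)} = 0$ ($X{\left(n \right)} = - 2 n 0 = \left(-2\right) 0 = 0$)
$Q{\left(k,A \right)} = -5$ ($Q{\left(k,A \right)} = -5 + 0 = -5$)
$\frac{4888 - 479}{u{\left(Q{\left(V{\left(P \right)} \left(-2\right),-11 \right)} \right)} + 25220} = \frac{4888 - 479}{-168 + 25220} = \frac{4409}{25052}$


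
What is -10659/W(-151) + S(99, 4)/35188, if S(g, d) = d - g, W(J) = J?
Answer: 19739713/279652 ≈ 70.587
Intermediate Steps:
-10659/W(-151) + S(99, 4)/35188 = -10659/(-151) + (4 - 1*99)/35188 = -10659*(-1/151) + (4 - 99)*(1/35188) = 10659/151 - 95*1/35188 = 10659/151 - 5/1852 = 19739713/279652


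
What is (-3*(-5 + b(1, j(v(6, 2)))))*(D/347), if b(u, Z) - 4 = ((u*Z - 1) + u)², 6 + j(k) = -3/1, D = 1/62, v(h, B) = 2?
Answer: -120/10757 ≈ -0.011156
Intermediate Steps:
D = 1/62 ≈ 0.016129
j(k) = -9 (j(k) = -6 - 3/1 = -6 - 3*1 = -6 - 3 = -9)
b(u, Z) = 4 + (-1 + u + Z*u)² (b(u, Z) = 4 + ((u*Z - 1) + u)² = 4 + ((Z*u - 1) + u)² = 4 + ((-1 + Z*u) + u)² = 4 + (-1 + u + Z*u)²)
(-3*(-5 + b(1, j(v(6, 2)))))*(D/347) = (-3*(-5 + (4 + (-1 + 1 - 9*1)²)))*((1/62)/347) = (-3*(-5 + (4 + (-1 + 1 - 9)²)))*((1/62)*(1/347)) = -3*(-5 + (4 + (-9)²))*(1/21514) = -3*(-5 + (4 + 81))*(1/21514) = -3*(-5 + 85)*(1/21514) = -3*80*(1/21514) = -240*1/21514 = -120/10757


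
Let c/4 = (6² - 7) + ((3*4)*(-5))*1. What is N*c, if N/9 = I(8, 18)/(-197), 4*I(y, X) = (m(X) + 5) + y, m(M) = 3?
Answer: 4464/197 ≈ 22.660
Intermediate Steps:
I(y, X) = 2 + y/4 (I(y, X) = ((3 + 5) + y)/4 = (8 + y)/4 = 2 + y/4)
N = -36/197 (N = 9*((2 + (¼)*8)/(-197)) = 9*((2 + 2)*(-1/197)) = 9*(4*(-1/197)) = 9*(-4/197) = -36/197 ≈ -0.18274)
c = -124 (c = 4*((6² - 7) + ((3*4)*(-5))*1) = 4*((36 - 7) + (12*(-5))*1) = 4*(29 - 60*1) = 4*(29 - 60) = 4*(-31) = -124)
N*c = -36/197*(-124) = 4464/197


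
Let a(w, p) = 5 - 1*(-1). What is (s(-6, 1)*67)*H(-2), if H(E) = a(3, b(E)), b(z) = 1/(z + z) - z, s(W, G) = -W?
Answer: 2412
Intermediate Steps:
b(z) = 1/(2*z) - z
a(w, p) = 6 (a(w, p) = 5 + 1 = 6)
H(E) = 6
(s(-6, 1)*67)*H(-2) = (-1*(-6)*67)*6 = (6*67)*6 = 402*6 = 2412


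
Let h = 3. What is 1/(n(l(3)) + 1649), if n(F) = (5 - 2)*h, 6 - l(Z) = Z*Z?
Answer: 1/1658 ≈ 0.00060314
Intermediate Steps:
l(Z) = 6 - Z² (l(Z) = 6 - Z*Z = 6 - Z²)
n(F) = 9 (n(F) = (5 - 2)*3 = 3*3 = 9)
1/(n(l(3)) + 1649) = 1/(9 + 1649) = 1/1658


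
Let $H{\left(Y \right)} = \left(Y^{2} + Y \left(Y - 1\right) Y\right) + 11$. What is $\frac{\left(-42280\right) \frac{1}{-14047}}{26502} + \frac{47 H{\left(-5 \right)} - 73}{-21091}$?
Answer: $\frac{144479258321}{560830169361} \approx 0.25762$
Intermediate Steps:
$H{\left(Y \right)} = 11 + Y^{2} + Y^{2} \left(-1 + Y\right)$ ($H{\left(Y \right)} = \left(Y^{2} + Y \left(-1 + Y\right) Y\right) + 11 = \left(Y^{2} + Y^{2} \left(-1 + Y\right)\right) + 11 = 11 + Y^{2} + Y^{2} \left(-1 + Y\right)$)
$\frac{\left(-42280\right) \frac{1}{-14047}}{26502} + \frac{47 H{\left(-5 \right)} - 73}{-21091} = \frac{\left(-42280\right) \frac{1}{-14047}}{26502} + \frac{47 \left(11 + \left(-5\right)^{3}\right) - 73}{-21091} = \left(-42280\right) \left(- \frac{1}{14047}\right) \frac{1}{26502} + \left(47 \left(11 - 125\right) - 73\right) \left(- \frac{1}{21091}\right) = \frac{42280}{14047} \cdot \frac{1}{26502} + \left(47 \left(-114\right) - 73\right) \left(- \frac{1}{21091}\right) = \frac{3020}{26590971} + \left(-5358 - 73\right) \left(- \frac{1}{21091}\right) = \frac{3020}{26590971} - - \frac{5431}{21091} = \frac{3020}{26590971} + \frac{5431}{21091} = \frac{144479258321}{560830169361}$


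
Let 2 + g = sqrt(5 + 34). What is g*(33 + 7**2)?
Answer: -164 + 82*sqrt(39) ≈ 348.09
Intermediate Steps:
g = -2 + sqrt(39) (g = -2 + sqrt(5 + 34) = -2 + sqrt(39) ≈ 4.2450)
g*(33 + 7**2) = (-2 + sqrt(39))*(33 + 7**2) = (-2 + sqrt(39))*(33 + 49) = (-2 + sqrt(39))*82 = -164 + 82*sqrt(39)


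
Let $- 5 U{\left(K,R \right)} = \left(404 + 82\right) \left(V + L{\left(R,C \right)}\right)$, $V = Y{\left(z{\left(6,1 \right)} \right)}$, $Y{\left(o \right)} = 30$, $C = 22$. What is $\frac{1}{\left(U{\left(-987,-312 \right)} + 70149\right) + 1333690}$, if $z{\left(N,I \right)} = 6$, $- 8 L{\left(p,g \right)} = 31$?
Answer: $\frac{20}{28025993} \approx 7.1362 \cdot 10^{-7}$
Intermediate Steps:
$L{\left(p,g \right)} = - \frac{31}{8}$ ($L{\left(p,g \right)} = \left(- \frac{1}{8}\right) 31 = - \frac{31}{8}$)
$V = 30$
$U{\left(K,R \right)} = - \frac{50787}{20}$ ($U{\left(K,R \right)} = - \frac{\left(404 + 82\right) \left(30 - \frac{31}{8}\right)}{5} = - \frac{486 \cdot \frac{209}{8}}{5} = \left(- \frac{1}{5}\right) \frac{50787}{4} = - \frac{50787}{20}$)
$\frac{1}{\left(U{\left(-987,-312 \right)} + 70149\right) + 1333690} = \frac{1}{\left(- \frac{50787}{20} + 70149\right) + 1333690} = \frac{1}{\frac{1352193}{20} + 1333690} = \frac{1}{\frac{28025993}{20}} = \frac{20}{28025993}$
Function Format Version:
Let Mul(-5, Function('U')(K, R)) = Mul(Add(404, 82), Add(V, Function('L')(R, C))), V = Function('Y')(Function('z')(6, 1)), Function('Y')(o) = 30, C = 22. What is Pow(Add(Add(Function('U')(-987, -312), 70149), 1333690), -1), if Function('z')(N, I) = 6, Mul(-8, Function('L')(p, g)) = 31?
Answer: Rational(20, 28025993) ≈ 7.1362e-7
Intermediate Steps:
Function('L')(p, g) = Rational(-31, 8) (Function('L')(p, g) = Mul(Rational(-1, 8), 31) = Rational(-31, 8))
V = 30
Function('U')(K, R) = Rational(-50787, 20) (Function('U')(K, R) = Mul(Rational(-1, 5), Mul(Add(404, 82), Add(30, Rational(-31, 8)))) = Mul(Rational(-1, 5), Mul(486, Rational(209, 8))) = Mul(Rational(-1, 5), Rational(50787, 4)) = Rational(-50787, 20))
Pow(Add(Add(Function('U')(-987, -312), 70149), 1333690), -1) = Pow(Add(Add(Rational(-50787, 20), 70149), 1333690), -1) = Pow(Add(Rational(1352193, 20), 1333690), -1) = Pow(Rational(28025993, 20), -1) = Rational(20, 28025993)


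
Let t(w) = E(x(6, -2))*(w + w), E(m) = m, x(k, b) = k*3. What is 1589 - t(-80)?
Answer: 4469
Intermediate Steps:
x(k, b) = 3*k
t(w) = 36*w (t(w) = (3*6)*(w + w) = 18*(2*w) = 36*w)
1589 - t(-80) = 1589 - 36*(-80) = 1589 - 1*(-2880) = 1589 + 2880 = 4469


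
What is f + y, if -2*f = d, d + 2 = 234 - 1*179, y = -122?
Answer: -297/2 ≈ -148.50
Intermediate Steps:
d = 53 (d = -2 + (234 - 1*179) = -2 + (234 - 179) = -2 + 55 = 53)
f = -53/2 (f = -½*53 = -53/2 ≈ -26.500)
f + y = -53/2 - 122 = -297/2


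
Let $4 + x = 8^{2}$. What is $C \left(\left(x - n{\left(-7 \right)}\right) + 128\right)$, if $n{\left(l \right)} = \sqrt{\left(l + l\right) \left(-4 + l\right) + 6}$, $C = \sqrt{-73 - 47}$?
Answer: $8 i \sqrt{30} \left(47 - \sqrt{10}\right) \approx 1920.9 i$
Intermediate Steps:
$C = 2 i \sqrt{30}$ ($C = \sqrt{-120} = 2 i \sqrt{30} \approx 10.954 i$)
$n{\left(l \right)} = \sqrt{6 + 2 l \left(-4 + l\right)}$ ($n{\left(l \right)} = \sqrt{2 l \left(-4 + l\right) + 6} = \sqrt{6 + 2 l \left(-4 + l\right)}$)
$x = 60$ ($x = -4 + 8^{2} = -4 + 64 = 60$)
$C \left(\left(x - n{\left(-7 \right)}\right) + 128\right) = 2 i \sqrt{30} \left(\left(60 - \sqrt{6 - -56 + 2 \left(-7\right)^{2}}\right) + 128\right) = 2 i \sqrt{30} \left(\left(60 - \sqrt{6 + 56 + 2 \cdot 49}\right) + 128\right) = 2 i \sqrt{30} \left(\left(60 - \sqrt{6 + 56 + 98}\right) + 128\right) = 2 i \sqrt{30} \left(\left(60 - \sqrt{160}\right) + 128\right) = 2 i \sqrt{30} \left(\left(60 - 4 \sqrt{10}\right) + 128\right) = 2 i \sqrt{30} \left(188 - 4 \sqrt{10}\right)$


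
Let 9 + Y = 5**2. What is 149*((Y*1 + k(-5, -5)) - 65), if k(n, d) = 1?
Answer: -7152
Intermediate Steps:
Y = 16 (Y = -9 + 5**2 = -9 + 25 = 16)
149*((Y*1 + k(-5, -5)) - 65) = 149*((16*1 + 1) - 65) = 149*((16 + 1) - 65) = 149*(17 - 65) = 149*(-48) = -7152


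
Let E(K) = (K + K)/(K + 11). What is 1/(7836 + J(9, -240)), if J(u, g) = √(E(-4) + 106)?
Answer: 27426/214909769 - √5138/429819538 ≈ 0.00012745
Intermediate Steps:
E(K) = 2*K/(11 + K) (E(K) = (2*K)/(11 + K) = 2*K/(11 + K))
J(u, g) = √5138/7 (J(u, g) = √(2*(-4)/(11 - 4) + 106) = √(2*(-4)/7 + 106) = √(2*(-4)*(⅐) + 106) = √(-8/7 + 106) = √(734/7) = √5138/7)
1/(7836 + J(9, -240)) = 1/(7836 + √5138/7)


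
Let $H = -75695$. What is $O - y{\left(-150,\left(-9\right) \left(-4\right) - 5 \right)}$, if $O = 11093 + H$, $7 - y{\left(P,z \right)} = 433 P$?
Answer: $-129559$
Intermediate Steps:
$y{\left(P,z \right)} = 7 - 433 P$
$O = -64602$ ($O = 11093 - 75695 = -64602$)
$O - y{\left(-150,\left(-9\right) \left(-4\right) - 5 \right)} = -64602 - \left(7 - -64950\right) = -64602 - \left(7 + 64950\right) = -64602 - 64957 = -129559$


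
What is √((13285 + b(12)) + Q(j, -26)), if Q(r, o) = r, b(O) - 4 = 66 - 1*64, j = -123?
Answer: 4*√823 ≈ 114.75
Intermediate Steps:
b(O) = 6 (b(O) = 4 + (66 - 1*64) = 4 + (66 - 64) = 4 + 2 = 6)
√((13285 + b(12)) + Q(j, -26)) = √((13285 + 6) - 123) = √(13291 - 123) = √13168 = 4*√823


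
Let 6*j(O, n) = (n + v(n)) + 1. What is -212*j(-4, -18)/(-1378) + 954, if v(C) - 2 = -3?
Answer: 12396/13 ≈ 953.54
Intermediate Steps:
v(C) = -1 (v(C) = 2 - 3 = -1)
j(O, n) = n/6 (j(O, n) = ((n - 1) + 1)/6 = ((-1 + n) + 1)/6 = n/6)
-212*j(-4, -18)/(-1378) + 954 = -212*(1/6)*(-18)/(-1378) + 954 = -(-636)*(-1)/1378 + 954 = -212*3/1378 + 954 = -6/13 + 954 = 12396/13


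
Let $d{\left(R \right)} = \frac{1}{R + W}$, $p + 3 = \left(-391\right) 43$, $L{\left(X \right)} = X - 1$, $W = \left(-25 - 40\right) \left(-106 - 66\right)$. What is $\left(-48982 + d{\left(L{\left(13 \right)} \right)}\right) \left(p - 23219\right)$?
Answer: $\frac{21947448949005}{11192} \approx 1.961 \cdot 10^{9}$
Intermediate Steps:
$W = 11180$ ($W = \left(-65\right) \left(-172\right) = 11180$)
$L{\left(X \right)} = -1 + X$
$p = -16816$ ($p = -3 - 16813 = -16816$)
$d{\left(R \right)} = \frac{1}{11180 + R}$ ($d{\left(R \right)} = \frac{1}{R + 11180} = \frac{1}{11180 + R}$)
$\left(-48982 + d{\left(L{\left(13 \right)} \right)}\right) \left(p - 23219\right) = \left(-48982 + \frac{1}{11180 + \left(-1 + 13\right)}\right) \left(-16816 - 23219\right) = \left(-48982 + \frac{1}{11180 + 12}\right) \left(-40035\right) = \left(-48982 + \frac{1}{11192}\right) \left(-40035\right) = \left(- \frac{548206543}{11192}\right) \left(-40035\right) = \frac{21947448949005}{11192}$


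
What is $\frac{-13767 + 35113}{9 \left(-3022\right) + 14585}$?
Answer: $- \frac{21346}{12613} \approx -1.6924$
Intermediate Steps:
$\frac{-13767 + 35113}{9 \left(-3022\right) + 14585} = \frac{21346}{-27198 + 14585} = \frac{21346}{-12613} = 21346 \left(- \frac{1}{12613}\right) = - \frac{21346}{12613}$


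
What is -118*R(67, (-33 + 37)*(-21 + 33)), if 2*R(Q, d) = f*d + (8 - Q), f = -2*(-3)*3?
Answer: -47495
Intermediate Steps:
f = 18 (f = 6*3 = 18)
R(Q, d) = 4 + 9*d - Q/2 (R(Q, d) = (18*d + (8 - Q))/2 = (8 - Q + 18*d)/2 = 4 + 9*d - Q/2)
-118*R(67, (-33 + 37)*(-21 + 33)) = -118*(4 + 9*((-33 + 37)*(-21 + 33)) - ½*67) = -118*(4 + 9*(4*12) - 67/2) = -118*(4 + 9*48 - 67/2) = -118*(4 + 432 - 67/2) = -118*805/2 = -47495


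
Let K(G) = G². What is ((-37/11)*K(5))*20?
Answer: -18500/11 ≈ -1681.8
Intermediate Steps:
((-37/11)*K(5))*20 = (-37/11*5²)*20 = (-37*1/11*25)*20 = -37/11*25*20 = -925/11*20 = -18500/11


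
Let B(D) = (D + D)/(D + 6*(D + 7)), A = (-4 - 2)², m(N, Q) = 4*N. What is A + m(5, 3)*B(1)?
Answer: 1804/49 ≈ 36.816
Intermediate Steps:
A = 36 (A = (-6)² = 36)
B(D) = 2*D/(42 + 7*D) (B(D) = (2*D)/(D + 6*(7 + D)) = (2*D)/(D + (42 + 6*D)) = (2*D)/(42 + 7*D) = 2*D/(42 + 7*D))
A + m(5, 3)*B(1) = 36 + (4*5)*((2/7)*1/(6 + 1)) = 36 + 20*((2/7)*1/7) = 36 + 20*((2/7)*1*(⅐)) = 36 + 20*(2/49) = 36 + 40/49 = 1804/49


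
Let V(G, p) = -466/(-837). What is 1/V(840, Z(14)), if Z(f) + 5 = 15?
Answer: 837/466 ≈ 1.7961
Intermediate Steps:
Z(f) = 10 (Z(f) = -5 + 15 = 10)
V(G, p) = 466/837 (V(G, p) = -466*(-1/837) = 466/837)
1/V(840, Z(14)) = 1/(466/837) = 837/466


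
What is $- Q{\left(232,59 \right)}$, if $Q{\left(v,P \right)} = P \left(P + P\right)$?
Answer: $-6962$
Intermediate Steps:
$Q{\left(v,P \right)} = 2 P^{2}$ ($Q{\left(v,P \right)} = P 2 P = 2 P^{2}$)
$- Q{\left(232,59 \right)} = - 2 \cdot 59^{2} = - 2 \cdot 3481 = \left(-1\right) 6962 = -6962$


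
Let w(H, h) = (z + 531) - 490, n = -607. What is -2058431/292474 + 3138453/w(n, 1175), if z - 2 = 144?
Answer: 917530976125/54692638 ≈ 16776.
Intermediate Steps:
z = 146 (z = 2 + 144 = 146)
w(H, h) = 187 (w(H, h) = (146 + 531) - 490 = 677 - 490 = 187)
-2058431/292474 + 3138453/w(n, 1175) = -2058431/292474 + 3138453/187 = 917530976125/54692638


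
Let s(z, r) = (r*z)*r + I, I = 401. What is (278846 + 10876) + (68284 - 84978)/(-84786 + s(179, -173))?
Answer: 763838427719/2636453 ≈ 2.8972e+5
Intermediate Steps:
s(z, r) = 401 + z*r² (s(z, r) = (r*z)*r + 401 = z*r² + 401 = 401 + z*r²)
(278846 + 10876) + (68284 - 84978)/(-84786 + s(179, -173)) = (278846 + 10876) + (68284 - 84978)/(-84786 + (401 + 179*(-173)²)) = 289722 - 16694/(-84786 + (401 + 179*29929)) = 289722 - 16694/(-84786 + (401 + 5357291)) = 289722 - 16694/(-84786 + 5357692) = 289722 - 16694/5272906 = 289722 - 16694*1/5272906 = 289722 - 8347/2636453 = 763838427719/2636453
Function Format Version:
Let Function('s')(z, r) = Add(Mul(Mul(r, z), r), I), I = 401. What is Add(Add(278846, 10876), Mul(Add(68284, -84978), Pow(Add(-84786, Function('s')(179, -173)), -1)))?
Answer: Rational(763838427719, 2636453) ≈ 2.8972e+5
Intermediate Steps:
Function('s')(z, r) = Add(401, Mul(z, Pow(r, 2))) (Function('s')(z, r) = Add(Mul(Mul(r, z), r), 401) = Add(Mul(z, Pow(r, 2)), 401) = Add(401, Mul(z, Pow(r, 2))))
Add(Add(278846, 10876), Mul(Add(68284, -84978), Pow(Add(-84786, Function('s')(179, -173)), -1))) = Add(Add(278846, 10876), Mul(Add(68284, -84978), Pow(Add(-84786, Add(401, Mul(179, Pow(-173, 2)))), -1))) = Add(289722, Mul(-16694, Pow(Add(-84786, Add(401, Mul(179, 29929))), -1))) = Add(289722, Mul(-16694, Pow(Add(-84786, Add(401, 5357291)), -1))) = Add(289722, Mul(-16694, Pow(Add(-84786, 5357692), -1))) = Add(289722, Mul(-16694, Pow(5272906, -1))) = Add(289722, Mul(-16694, Rational(1, 5272906))) = Add(289722, Rational(-8347, 2636453)) = Rational(763838427719, 2636453)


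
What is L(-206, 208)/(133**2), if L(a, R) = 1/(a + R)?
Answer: 1/35378 ≈ 2.8266e-5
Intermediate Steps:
L(a, R) = 1/(R + a)
L(-206, 208)/(133**2) = 1/((208 - 206)*(133**2)) = 1/(2*17689) = (1/2)*(1/17689) = 1/35378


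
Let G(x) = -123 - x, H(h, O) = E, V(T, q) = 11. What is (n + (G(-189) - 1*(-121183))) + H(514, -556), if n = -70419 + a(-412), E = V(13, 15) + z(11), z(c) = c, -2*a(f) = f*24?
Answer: 55796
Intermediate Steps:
a(f) = -12*f (a(f) = -f*24/2 = -12*f)
E = 22 (E = 11 + 11 = 22)
H(h, O) = 22
n = -65475 (n = -70419 - 12*(-412) = -70419 + 4944 = -65475)
(n + (G(-189) - 1*(-121183))) + H(514, -556) = (-65475 + ((-123 - 1*(-189)) - 1*(-121183))) + 22 = (-65475 + ((-123 + 189) + 121183)) + 22 = (-65475 + (66 + 121183)) + 22 = (-65475 + 121249) + 22 = 55774 + 22 = 55796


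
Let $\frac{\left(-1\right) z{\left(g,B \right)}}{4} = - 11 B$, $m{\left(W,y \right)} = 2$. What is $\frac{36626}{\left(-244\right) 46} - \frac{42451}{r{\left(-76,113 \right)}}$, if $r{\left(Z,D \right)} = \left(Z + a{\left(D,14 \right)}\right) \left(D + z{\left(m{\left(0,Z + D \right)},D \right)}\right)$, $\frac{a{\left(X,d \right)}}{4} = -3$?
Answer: $- \frac{1989116557}{627814440} \approx -3.1683$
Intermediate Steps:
$a{\left(X,d \right)} = -12$ ($a{\left(X,d \right)} = 4 \left(-3\right) = -12$)
$z{\left(g,B \right)} = 44 B$ ($z{\left(g,B \right)} = - 4 \left(- 11 B\right) = 44 B$)
$r{\left(Z,D \right)} = 45 D \left(-12 + Z\right)$ ($r{\left(Z,D \right)} = \left(Z - 12\right) \left(D + 44 D\right) = \left(-12 + Z\right) 45 D = 45 D \left(-12 + Z\right)$)
$\frac{36626}{\left(-244\right) 46} - \frac{42451}{r{\left(-76,113 \right)}} = \frac{36626}{\left(-244\right) 46} - \frac{42451}{45 \cdot 113 \left(-12 - 76\right)} = \frac{36626}{-11224} - \frac{42451}{45 \cdot 113 \left(-88\right)} = 36626 \left(- \frac{1}{11224}\right) - \frac{42451}{-447480} = - \frac{18313}{5612} - - \frac{42451}{447480} = - \frac{18313}{5612} + \frac{42451}{447480} = - \frac{1989116557}{627814440}$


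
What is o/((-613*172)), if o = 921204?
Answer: -230301/26359 ≈ -8.7371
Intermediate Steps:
o/((-613*172)) = 921204/((-613*172)) = 921204/(-105436) = 921204*(-1/105436) = -230301/26359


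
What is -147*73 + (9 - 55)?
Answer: -10777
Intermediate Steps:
-147*73 + (9 - 55) = -10731 - 46 = -10777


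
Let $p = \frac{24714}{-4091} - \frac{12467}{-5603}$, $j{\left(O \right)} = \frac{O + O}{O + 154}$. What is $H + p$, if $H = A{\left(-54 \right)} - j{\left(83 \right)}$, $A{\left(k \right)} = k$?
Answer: $- \frac{24453043249}{417883377} \approx -58.516$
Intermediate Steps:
$j{\left(O \right)} = \frac{2 O}{154 + O}$
$H = - \frac{12964}{237}$ ($H = -54 - 2 \cdot 83 \frac{1}{154 + 83} = -54 - 2 \cdot 83 \cdot \frac{1}{237} = -54 - \frac{166}{237} = - \frac{12964}{237} \approx -54.7$)
$p = - \frac{6728465}{1763221}$ ($p = 24714 \left(- \frac{1}{4091}\right) - - \frac{959}{431} = - \frac{24714}{4091} + \frac{959}{431} = - \frac{6728465}{1763221} \approx -3.816$)
$H + p = - \frac{12964}{237} - \frac{6728465}{1763221} = - \frac{24453043249}{417883377}$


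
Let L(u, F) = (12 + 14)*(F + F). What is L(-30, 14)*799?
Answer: 581672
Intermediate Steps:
L(u, F) = 52*F (L(u, F) = 26*(2*F) = 52*F)
L(-30, 14)*799 = (52*14)*799 = 728*799 = 581672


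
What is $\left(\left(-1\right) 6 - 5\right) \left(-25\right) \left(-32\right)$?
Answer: $-8800$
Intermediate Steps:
$\left(\left(-1\right) 6 - 5\right) \left(-25\right) \left(-32\right) = \left(-6 - 5\right) \left(-25\right) \left(-32\right) = \left(-11\right) \left(-25\right) \left(-32\right) = 275 \left(-32\right) = -8800$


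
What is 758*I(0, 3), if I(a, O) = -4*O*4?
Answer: -36384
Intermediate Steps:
I(a, O) = -16*O
758*I(0, 3) = 758*(-16*3) = 758*(-48) = -36384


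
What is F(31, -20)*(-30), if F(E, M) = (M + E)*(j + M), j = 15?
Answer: 1650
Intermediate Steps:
F(E, M) = (15 + M)*(E + M) (F(E, M) = (M + E)*(15 + M) = (E + M)*(15 + M) = (15 + M)*(E + M))
F(31, -20)*(-30) = ((-20)**2 + 15*31 + 15*(-20) + 31*(-20))*(-30) = (400 + 465 - 300 - 620)*(-30) = -55*(-30) = 1650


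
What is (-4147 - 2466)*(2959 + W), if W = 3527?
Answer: -42891918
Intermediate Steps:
(-4147 - 2466)*(2959 + W) = (-4147 - 2466)*(2959 + 3527) = -6613*6486 = -42891918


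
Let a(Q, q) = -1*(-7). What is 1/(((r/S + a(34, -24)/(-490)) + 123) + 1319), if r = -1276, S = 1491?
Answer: 14910/21487247 ≈ 0.00069390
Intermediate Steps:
a(Q, q) = 7
1/(((r/S + a(34, -24)/(-490)) + 123) + 1319) = 1/(((-1276/1491 + 7/(-490)) + 123) + 1319) = 1/(((-1276*1/1491 + 7*(-1/490)) + 123) + 1319) = 1/(((-1276/1491 - 1/70) + 123) + 1319) = 1/((-12973/14910 + 123) + 1319) = 1/(1820957/14910 + 1319) = 1/(21487247/14910) = 14910/21487247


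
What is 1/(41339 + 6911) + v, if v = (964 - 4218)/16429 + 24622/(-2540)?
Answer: -497914829346/50336402375 ≈ -9.8917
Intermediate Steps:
v = -206389999/20864830 (v = -3254*1/16429 + 24622*(-1/2540) = -3254/16429 - 12311/1270 = -206389999/20864830 ≈ -9.8918)
1/(41339 + 6911) + v = 1/(41339 + 6911) - 206389999/20864830 = 1/48250 - 206389999/20864830 = -497914829346/50336402375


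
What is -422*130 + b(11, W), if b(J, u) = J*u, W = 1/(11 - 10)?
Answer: -54849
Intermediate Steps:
W = 1 (W = 1/1 = 1)
-422*130 + b(11, W) = -422*130 + 11*1 = -54860 + 11 = -54849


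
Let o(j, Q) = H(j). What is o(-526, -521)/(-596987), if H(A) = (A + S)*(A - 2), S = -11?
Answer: -283536/596987 ≈ -0.47495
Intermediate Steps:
H(A) = (-11 + A)*(-2 + A) (H(A) = (A - 11)*(A - 2) = (-11 + A)*(-2 + A))
o(j, Q) = 22 + j² - 13*j
o(-526, -521)/(-596987) = (22 + (-526)² - 13*(-526))/(-596987) = (22 + 276676 + 6838)*(-1/596987) = 283536*(-1/596987) = -283536/596987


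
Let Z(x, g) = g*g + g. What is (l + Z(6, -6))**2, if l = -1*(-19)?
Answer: 2401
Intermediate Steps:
Z(x, g) = g + g**2 (Z(x, g) = g**2 + g = g + g**2)
l = 19
(l + Z(6, -6))**2 = (19 - 6*(1 - 6))**2 = (19 - 6*(-5))**2 = (19 + 30)**2 = 49**2 = 2401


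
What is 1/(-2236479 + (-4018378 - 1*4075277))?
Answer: -1/10330134 ≈ -9.6804e-8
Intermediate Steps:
1/(-2236479 + (-4018378 - 1*4075277)) = 1/(-2236479 + (-4018378 - 4075277)) = 1/(-2236479 - 8093655) = 1/(-10330134) = -1/10330134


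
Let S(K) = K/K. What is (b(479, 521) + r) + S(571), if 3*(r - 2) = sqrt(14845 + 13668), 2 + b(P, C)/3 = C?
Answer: 1560 + sqrt(28513)/3 ≈ 1616.3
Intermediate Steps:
b(P, C) = -6 + 3*C
S(K) = 1
r = 2 + sqrt(28513)/3 (r = 2 + sqrt(14845 + 13668)/3 = 2 + sqrt(28513)/3 ≈ 58.286)
(b(479, 521) + r) + S(571) = ((-6 + 3*521) + (2 + sqrt(28513)/3)) + 1 = ((-6 + 1563) + (2 + sqrt(28513)/3)) + 1 = (1557 + (2 + sqrt(28513)/3)) + 1 = (1559 + sqrt(28513)/3) + 1 = 1560 + sqrt(28513)/3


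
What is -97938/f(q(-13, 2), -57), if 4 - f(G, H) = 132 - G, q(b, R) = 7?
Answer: 97938/121 ≈ 809.41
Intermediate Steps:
f(G, H) = -128 + G (f(G, H) = 4 - (132 - G) = 4 + (-132 + G) = -128 + G)
-97938/f(q(-13, 2), -57) = -97938/(-128 + 7) = -97938/(-121) = -97938*(-1/121) = 97938/121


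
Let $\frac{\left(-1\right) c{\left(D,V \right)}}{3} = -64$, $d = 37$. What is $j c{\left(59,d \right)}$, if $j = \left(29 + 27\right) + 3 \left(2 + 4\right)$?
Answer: $14208$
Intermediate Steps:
$j = 74$ ($j = 56 + 3 \cdot 6 = 56 + 18 = 74$)
$c{\left(D,V \right)} = 192$ ($c{\left(D,V \right)} = \left(-3\right) \left(-64\right) = 192$)
$j c{\left(59,d \right)} = 74 \cdot 192 = 14208$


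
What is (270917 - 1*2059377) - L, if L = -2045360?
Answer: 256900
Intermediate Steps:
(270917 - 1*2059377) - L = (270917 - 1*2059377) - 1*(-2045360) = (270917 - 2059377) + 2045360 = -1788460 + 2045360 = 256900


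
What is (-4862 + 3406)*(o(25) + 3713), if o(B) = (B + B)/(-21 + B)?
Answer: -5424328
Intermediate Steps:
o(B) = 2*B/(-21 + B) (o(B) = (2*B)/(-21 + B) = 2*B/(-21 + B))
(-4862 + 3406)*(o(25) + 3713) = (-4862 + 3406)*(2*25/(-21 + 25) + 3713) = -1456*(2*25/4 + 3713) = -1456*(2*25*(1/4) + 3713) = -1456*(25/2 + 3713) = -1456*7451/2 = -5424328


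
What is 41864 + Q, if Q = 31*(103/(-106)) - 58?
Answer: 4428243/106 ≈ 41776.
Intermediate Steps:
Q = -9341/106 (Q = 31*(103*(-1/106)) - 58 = 31*(-103/106) - 58 = -3193/106 - 58 = -9341/106 ≈ -88.123)
41864 + Q = 41864 - 9341/106 = 4428243/106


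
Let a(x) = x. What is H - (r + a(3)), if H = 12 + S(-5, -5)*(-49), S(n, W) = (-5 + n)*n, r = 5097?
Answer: -7538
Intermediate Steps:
S(n, W) = n*(-5 + n)
H = -2438 (H = 12 - 5*(-5 - 5)*(-49) = 12 - 5*(-10)*(-49) = 12 + 50*(-49) = 12 - 2450 = -2438)
H - (r + a(3)) = -2438 - (5097 + 3) = -2438 - 1*5100 = -2438 - 5100 = -7538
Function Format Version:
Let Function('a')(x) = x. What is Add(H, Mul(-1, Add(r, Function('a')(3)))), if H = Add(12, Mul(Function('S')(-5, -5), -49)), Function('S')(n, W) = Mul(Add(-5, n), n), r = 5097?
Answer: -7538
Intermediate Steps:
Function('S')(n, W) = Mul(n, Add(-5, n))
H = -2438 (H = Add(12, Mul(Mul(-5, Add(-5, -5)), -49)) = Add(12, Mul(Mul(-5, -10), -49)) = Add(12, Mul(50, -49)) = Add(12, -2450) = -2438)
Add(H, Mul(-1, Add(r, Function('a')(3)))) = Add(-2438, Mul(-1, Add(5097, 3))) = Add(-2438, Mul(-1, 5100)) = Add(-2438, -5100) = -7538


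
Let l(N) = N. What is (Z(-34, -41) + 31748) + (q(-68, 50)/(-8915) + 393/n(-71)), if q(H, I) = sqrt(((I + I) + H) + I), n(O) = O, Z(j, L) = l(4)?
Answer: 2253999/71 - sqrt(82)/8915 ≈ 31746.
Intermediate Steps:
Z(j, L) = 4
q(H, I) = sqrt(H + 3*I) (q(H, I) = sqrt((2*I + H) + I) = sqrt((H + 2*I) + I) = sqrt(H + 3*I))
(Z(-34, -41) + 31748) + (q(-68, 50)/(-8915) + 393/n(-71)) = (4 + 31748) + (sqrt(-68 + 3*50)/(-8915) + 393/(-71)) = 31752 + (sqrt(-68 + 150)*(-1/8915) + 393*(-1/71)) = 31752 + (sqrt(82)*(-1/8915) - 393/71) = 31752 + (-sqrt(82)/8915 - 393/71) = 31752 + (-393/71 - sqrt(82)/8915) = 2253999/71 - sqrt(82)/8915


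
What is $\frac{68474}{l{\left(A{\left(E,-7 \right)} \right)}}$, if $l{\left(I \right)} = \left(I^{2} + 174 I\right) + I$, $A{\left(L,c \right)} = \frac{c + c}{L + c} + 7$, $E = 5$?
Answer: $\frac{4891}{189} \approx 25.878$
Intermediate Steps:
$A{\left(L,c \right)} = 7 + \frac{2 c}{L + c}$ ($A{\left(L,c \right)} = \frac{2 c}{L + c} + 7 = 7 + \frac{2 c}{L + c}$)
$l{\left(I \right)} = I^{2} + 175 I$
$\frac{68474}{l{\left(A{\left(E,-7 \right)} \right)}} = \frac{68474}{\frac{7 \cdot 5 + 9 \left(-7\right)}{5 - 7} \left(175 + \frac{7 \cdot 5 + 9 \left(-7\right)}{5 - 7}\right)} = \frac{68474}{\frac{35 - 63}{-2} \left(175 + \frac{35 - 63}{-2}\right)} = \frac{68474}{\left(- \frac{1}{2}\right) \left(-28\right) \left(175 - -14\right)} = \frac{68474}{14 \left(175 + 14\right)} = \frac{68474}{14 \cdot 189} = \frac{68474}{2646} = 68474 \cdot \frac{1}{2646} = \frac{4891}{189}$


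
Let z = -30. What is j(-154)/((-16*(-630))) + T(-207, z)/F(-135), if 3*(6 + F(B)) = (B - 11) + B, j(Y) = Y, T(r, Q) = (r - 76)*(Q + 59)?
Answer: 17723831/215280 ≈ 82.329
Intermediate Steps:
T(r, Q) = (-76 + r)*(59 + Q)
F(B) = -29/3 + 2*B/3 (F(B) = -6 + ((B - 11) + B)/3 = -6 + ((-11 + B) + B)/3 = -6 + (-11 + 2*B)/3 = -6 + (-11/3 + 2*B/3) = -29/3 + 2*B/3)
j(-154)/((-16*(-630))) + T(-207, z)/F(-135) = -154/((-16*(-630))) + (-4484 - 76*(-30) + 59*(-207) - 30*(-207))/(-29/3 + (⅔)*(-135)) = -154/10080 + (-4484 + 2280 - 12213 + 6210)/(-29/3 - 90) = -154*1/10080 - 8207/(-299/3) = -11/720 - 8207*(-3/299) = -11/720 + 24621/299 = 17723831/215280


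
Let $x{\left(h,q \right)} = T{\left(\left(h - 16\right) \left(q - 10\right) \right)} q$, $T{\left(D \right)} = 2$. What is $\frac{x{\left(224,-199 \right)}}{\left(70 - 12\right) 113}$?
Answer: $- \frac{199}{3277} \approx -0.060726$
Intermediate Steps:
$x{\left(h,q \right)} = 2 q$
$\frac{x{\left(224,-199 \right)}}{\left(70 - 12\right) 113} = \frac{2 \left(-199\right)}{\left(70 - 12\right) 113} = - \frac{398}{58 \cdot 113} = - \frac{398}{6554} = \left(-398\right) \frac{1}{6554} = - \frac{199}{3277}$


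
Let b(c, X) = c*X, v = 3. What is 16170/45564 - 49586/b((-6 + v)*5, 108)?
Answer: 47615248/1537785 ≈ 30.964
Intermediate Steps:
b(c, X) = X*c
16170/45564 - 49586/b((-6 + v)*5, 108) = 16170/45564 - 49586*1/(540*(-6 + 3)) = 16170*(1/45564) - 49586/(108*(-3*5)) = 2695/7594 - 49586/(108*(-15)) = 2695/7594 - 49586/(-1620) = 2695/7594 - 49586*(-1/1620) = 2695/7594 + 24793/810 = 47615248/1537785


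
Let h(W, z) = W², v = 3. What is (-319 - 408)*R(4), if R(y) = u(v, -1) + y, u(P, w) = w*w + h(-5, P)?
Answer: -21810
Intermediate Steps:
u(P, w) = 25 + w² (u(P, w) = w*w + (-5)² = w² + 25 = 25 + w²)
R(y) = 26 + y (R(y) = (25 + (-1)²) + y = (25 + 1) + y = 26 + y)
(-319 - 408)*R(4) = (-319 - 408)*(26 + 4) = -727*30 = -21810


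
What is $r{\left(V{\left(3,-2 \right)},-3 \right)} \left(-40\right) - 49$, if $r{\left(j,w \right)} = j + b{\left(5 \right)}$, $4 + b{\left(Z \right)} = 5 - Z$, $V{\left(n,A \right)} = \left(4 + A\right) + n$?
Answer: $-89$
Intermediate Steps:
$V{\left(n,A \right)} = 4 + A + n$
$b{\left(Z \right)} = 1 - Z$ ($b{\left(Z \right)} = -4 - \left(-5 + Z\right) = 1 - Z$)
$r{\left(j,w \right)} = -4 + j$ ($r{\left(j,w \right)} = j + \left(1 - 5\right) = j - 4 = -4 + j$)
$r{\left(V{\left(3,-2 \right)},-3 \right)} \left(-40\right) - 49 = \left(-4 + \left(4 - 2 + 3\right)\right) \left(-40\right) - 49 = \left(-4 + 5\right) \left(-40\right) - 49 = 1 \left(-40\right) - 49 = -40 - 49 = -89$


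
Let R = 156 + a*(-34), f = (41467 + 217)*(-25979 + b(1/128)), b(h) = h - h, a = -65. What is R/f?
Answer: -1183/541454318 ≈ -2.1849e-6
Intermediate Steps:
b(h) = 0
f = -1082908636 (f = (41467 + 217)*(-25979 + 0) = 41684*(-25979) = -1082908636)
R = 2366 (R = 156 - 65*(-34) = 156 + 2210 = 2366)
R/f = 2366/(-1082908636) = 2366*(-1/1082908636) = -1183/541454318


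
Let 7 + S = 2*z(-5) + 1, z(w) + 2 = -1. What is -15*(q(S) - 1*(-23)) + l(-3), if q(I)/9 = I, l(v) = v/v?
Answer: 1276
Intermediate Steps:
z(w) = -3 (z(w) = -2 - 1 = -3)
l(v) = 1
S = -12 (S = -7 + (2*(-3) + 1) = -7 + (-6 + 1) = -7 - 5 = -12)
q(I) = 9*I
-15*(q(S) - 1*(-23)) + l(-3) = -15*(9*(-12) - 1*(-23)) + 1 = -15*(-108 + 23) + 1 = -15*(-85) + 1 = 1275 + 1 = 1276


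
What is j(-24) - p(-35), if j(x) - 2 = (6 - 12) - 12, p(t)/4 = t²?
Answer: -4916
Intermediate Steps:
p(t) = 4*t²
j(x) = -16 (j(x) = 2 + ((6 - 12) - 12) = 2 + (-6 - 12) = 2 - 18 = -16)
j(-24) - p(-35) = -16 - 4*(-35)² = -16 - 4*1225 = -16 - 1*4900 = -16 - 4900 = -4916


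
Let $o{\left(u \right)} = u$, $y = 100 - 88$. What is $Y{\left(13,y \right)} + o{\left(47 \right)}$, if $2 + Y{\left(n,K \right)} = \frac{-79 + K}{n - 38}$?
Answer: $\frac{1192}{25} \approx 47.68$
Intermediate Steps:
$y = 12$ ($y = 100 - 88 = 12$)
$Y{\left(n,K \right)} = -2 + \frac{-79 + K}{-38 + n}$ ($Y{\left(n,K \right)} = -2 + \frac{-79 + K}{n - 38} = -2 + \frac{-79 + K}{-38 + n}$)
$Y{\left(13,y \right)} + o{\left(47 \right)} = \frac{-3 + 12 - 26}{-38 + 13} + 47 = \frac{-3 + 12 - 26}{-25} + 47 = \left(- \frac{1}{25}\right) \left(-17\right) + 47 = \frac{17}{25} + 47 = \frac{1192}{25}$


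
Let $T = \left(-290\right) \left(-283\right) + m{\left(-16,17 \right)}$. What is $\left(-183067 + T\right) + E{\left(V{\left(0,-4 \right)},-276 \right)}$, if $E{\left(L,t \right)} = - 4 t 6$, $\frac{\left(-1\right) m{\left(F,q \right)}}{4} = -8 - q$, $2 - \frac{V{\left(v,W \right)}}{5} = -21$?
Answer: $-94273$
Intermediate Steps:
$V{\left(v,W \right)} = 115$ ($V{\left(v,W \right)} = 10 - -105 = 10 + 105 = 115$)
$m{\left(F,q \right)} = 32 + 4 q$ ($m{\left(F,q \right)} = - 4 \left(-8 - q\right) = 32 + 4 q$)
$T = 82170$ ($T = \left(-290\right) \left(-283\right) + \left(32 + 4 \cdot 17\right) = 82070 + \left(32 + 68\right) = 82070 + 100 = 82170$)
$E{\left(L,t \right)} = - 24 t$
$\left(-183067 + T\right) + E{\left(V{\left(0,-4 \right)},-276 \right)} = \left(-183067 + 82170\right) - -6624 = -100897 + 6624 = -94273$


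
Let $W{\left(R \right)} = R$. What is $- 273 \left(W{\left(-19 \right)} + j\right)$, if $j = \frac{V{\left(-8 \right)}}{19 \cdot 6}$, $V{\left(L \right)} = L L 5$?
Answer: $\frac{83993}{19} \approx 4420.7$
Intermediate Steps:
$V{\left(L \right)} = 5 L^{2}$ ($V{\left(L \right)} = L 5 L = 5 L^{2}$)
$j = \frac{160}{57}$ ($j = \frac{5 \left(-8\right)^{2}}{19 \cdot 6} = \frac{5 \cdot 64}{114} = 320 \cdot \frac{1}{114} = \frac{160}{57} \approx 2.807$)
$- 273 \left(W{\left(-19 \right)} + j\right) = - 273 \left(-19 + \frac{160}{57}\right) = \left(-273\right) \left(- \frac{923}{57}\right) = \frac{83993}{19}$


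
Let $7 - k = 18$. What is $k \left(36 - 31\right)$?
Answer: $-55$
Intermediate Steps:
$k = -11$ ($k = 7 - 18 = -11$)
$k \left(36 - 31\right) = - 11 \left(36 - 31\right) = \left(-11\right) 5 = -55$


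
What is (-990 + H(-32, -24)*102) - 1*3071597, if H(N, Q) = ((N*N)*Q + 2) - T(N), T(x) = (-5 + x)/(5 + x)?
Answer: -50213473/9 ≈ -5.5793e+6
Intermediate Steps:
T(x) = (-5 + x)/(5 + x)
H(N, Q) = 2 + Q*N**2 - (-5 + N)/(5 + N) (H(N, Q) = ((N*N)*Q + 2) - (-5 + N)/(5 + N) = (N**2*Q + 2) - (-5 + N)/(5 + N) = (Q*N**2 + 2) - (-5 + N)/(5 + N) = (2 + Q*N**2) - (-5 + N)/(5 + N) = 2 + Q*N**2 - (-5 + N)/(5 + N))
(-990 + H(-32, -24)*102) - 1*3071597 = (-990 + ((5 - 1*(-32) + (2 - 24*(-32)**2)*(5 - 32))/(5 - 32))*102) - 1*3071597 = (-990 + ((5 + 32 + (2 - 24*1024)*(-27))/(-27))*102) - 3071597 = (-990 - (5 + 32 + (2 - 24576)*(-27))/27*102) - 3071597 = (-990 - (5 + 32 - 24574*(-27))/27*102) - 3071597 = (-990 - (5 + 32 + 663498)/27*102) - 3071597 = (-990 - 1/27*663535*102) - 3071597 = (-990 - 663535/27*102) - 3071597 = (-990 - 22560190/9) - 3071597 = -22569100/9 - 3071597 = -50213473/9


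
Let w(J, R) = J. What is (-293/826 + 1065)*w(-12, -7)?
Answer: -5276382/413 ≈ -12776.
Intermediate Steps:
(-293/826 + 1065)*w(-12, -7) = (-293/826 + 1065)*(-12) = (879397/826)*(-12) = -5276382/413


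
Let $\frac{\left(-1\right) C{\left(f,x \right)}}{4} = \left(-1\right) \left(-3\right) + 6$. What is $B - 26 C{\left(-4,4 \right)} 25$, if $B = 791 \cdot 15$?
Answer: $35265$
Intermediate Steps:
$C{\left(f,x \right)} = -36$ ($C{\left(f,x \right)} = - 4 \left(\left(-1\right) \left(-3\right) + 6\right) = - 4 \left(3 + 6\right) = \left(-4\right) 9 = -36$)
$B = 11865$
$B - 26 C{\left(-4,4 \right)} 25 = 11865 - 26 \left(-36\right) 25 = 11865 - \left(-936\right) 25 = 11865 - -23400 = 11865 + 23400 = 35265$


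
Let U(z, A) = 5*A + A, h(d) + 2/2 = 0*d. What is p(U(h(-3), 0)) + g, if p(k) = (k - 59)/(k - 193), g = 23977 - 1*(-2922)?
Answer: 5191566/193 ≈ 26899.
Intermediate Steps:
h(d) = -1 (h(d) = -1 + 0*d = -1 + 0 = -1)
U(z, A) = 6*A
g = 26899 (g = 23977 + 2922 = 26899)
p(k) = (-59 + k)/(-193 + k)
p(U(h(-3), 0)) + g = (-59 + 6*0)/(-193 + 6*0) + 26899 = (-59 + 0)/(-193 + 0) + 26899 = -59/(-193) + 26899 = -1/193*(-59) + 26899 = 59/193 + 26899 = 5191566/193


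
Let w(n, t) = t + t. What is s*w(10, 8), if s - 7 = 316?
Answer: 5168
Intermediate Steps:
s = 323 (s = 7 + 316 = 323)
w(n, t) = 2*t
s*w(10, 8) = 323*(2*8) = 323*16 = 5168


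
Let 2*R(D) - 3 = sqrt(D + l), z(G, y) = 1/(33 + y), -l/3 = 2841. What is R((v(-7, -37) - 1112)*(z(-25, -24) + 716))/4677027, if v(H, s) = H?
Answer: 1/3118018 + I*sqrt(7288662)/28062162 ≈ 3.2072e-7 + 9.6206e-5*I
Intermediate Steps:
l = -8523 (l = -3*2841 = -8523)
R(D) = 3/2 + sqrt(-8523 + D)/2 (R(D) = 3/2 + sqrt(D - 8523)/2 = 3/2 + sqrt(-8523 + D)/2)
R((v(-7, -37) - 1112)*(z(-25, -24) + 716))/4677027 = (3/2 + sqrt(-8523 + (-7 - 1112)*(1/(33 - 24) + 716))/2)/4677027 = (3/2 + sqrt(-8523 - 1119*(1/9 + 716))/2)*(1/4677027) = (3/2 + sqrt(-8523 - 1119*6445/9)/2)*(1/4677027) = (3/2 + sqrt(-8523 - 2403985/3)/2)*(1/4677027) = (3/2 + sqrt(-2429554/3)/2)*(1/4677027) = (3/2 + (I*sqrt(7288662)/3)/2)*(1/4677027) = (3/2 + I*sqrt(7288662)/6)*(1/4677027) = 1/3118018 + I*sqrt(7288662)/28062162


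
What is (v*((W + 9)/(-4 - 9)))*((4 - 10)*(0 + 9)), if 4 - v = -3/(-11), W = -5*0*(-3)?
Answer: 19926/143 ≈ 139.34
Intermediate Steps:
W = 0 (W = 0*(-3) = 0)
v = 41/11 (v = 4 - (-3)/(-11) = 4 - (-3)*(-1)/11 = 4 - 1*3/11 = 4 - 3/11 = 41/11 ≈ 3.7273)
(v*((W + 9)/(-4 - 9)))*((4 - 10)*(0 + 9)) = (41*((0 + 9)/(-4 - 9))/11)*((4 - 10)*(0 + 9)) = (41*(9/(-13))/11)*(-6*9) = (41*(9*(-1/13))/11)*(-54) = ((41/11)*(-9/13))*(-54) = -369/143*(-54) = 19926/143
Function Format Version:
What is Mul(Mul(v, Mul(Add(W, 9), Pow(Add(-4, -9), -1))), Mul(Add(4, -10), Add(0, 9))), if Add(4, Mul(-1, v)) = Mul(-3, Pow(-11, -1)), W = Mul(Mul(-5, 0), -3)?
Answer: Rational(19926, 143) ≈ 139.34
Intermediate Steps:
W = 0 (W = Mul(0, -3) = 0)
v = Rational(41, 11) (v = Add(4, Mul(-1, Mul(-3, Pow(-11, -1)))) = Add(4, Mul(-1, Mul(-3, Rational(-1, 11)))) = Add(4, Mul(-1, Rational(3, 11))) = Add(4, Rational(-3, 11)) = Rational(41, 11) ≈ 3.7273)
Mul(Mul(v, Mul(Add(W, 9), Pow(Add(-4, -9), -1))), Mul(Add(4, -10), Add(0, 9))) = Mul(Mul(Rational(41, 11), Mul(Add(0, 9), Pow(Add(-4, -9), -1))), Mul(Add(4, -10), Add(0, 9))) = Mul(Mul(Rational(41, 11), Mul(9, Pow(-13, -1))), Mul(-6, 9)) = Mul(Mul(Rational(41, 11), Mul(9, Rational(-1, 13))), -54) = Mul(Mul(Rational(41, 11), Rational(-9, 13)), -54) = Mul(Rational(-369, 143), -54) = Rational(19926, 143)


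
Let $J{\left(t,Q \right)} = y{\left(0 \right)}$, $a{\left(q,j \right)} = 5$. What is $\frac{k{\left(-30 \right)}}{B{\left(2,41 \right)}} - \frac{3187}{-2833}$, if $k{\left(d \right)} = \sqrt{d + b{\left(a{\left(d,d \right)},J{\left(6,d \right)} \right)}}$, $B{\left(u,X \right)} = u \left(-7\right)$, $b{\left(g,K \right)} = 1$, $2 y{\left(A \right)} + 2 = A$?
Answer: $\frac{3187}{2833} - \frac{i \sqrt{29}}{14} \approx 1.125 - 0.38465 i$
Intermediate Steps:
$y{\left(A \right)} = -1 + \frac{A}{2}$
$J{\left(t,Q \right)} = -1$ ($J{\left(t,Q \right)} = -1 + \frac{1}{2} \cdot 0 = -1 + 0 = -1$)
$B{\left(u,X \right)} = - 7 u$
$k{\left(d \right)} = \sqrt{1 + d}$ ($k{\left(d \right)} = \sqrt{d + 1} = \sqrt{1 + d}$)
$\frac{k{\left(-30 \right)}}{B{\left(2,41 \right)}} - \frac{3187}{-2833} = \frac{\sqrt{1 - 30}}{\left(-7\right) 2} - \frac{3187}{-2833} = \frac{\sqrt{-29}}{-14} - - \frac{3187}{2833} = i \sqrt{29} \left(- \frac{1}{14}\right) + \frac{3187}{2833} = - \frac{i \sqrt{29}}{14} + \frac{3187}{2833} = \frac{3187}{2833} - \frac{i \sqrt{29}}{14}$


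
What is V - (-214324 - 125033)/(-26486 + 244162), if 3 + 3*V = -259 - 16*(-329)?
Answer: 1089833423/653028 ≈ 1668.9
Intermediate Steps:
V = 5002/3 (V = -1 + (-259 - 16*(-329))/3 = -1 + (-259 + 5264)/3 = -1 + (⅓)*5005 = -1 + 5005/3 = 5002/3 ≈ 1667.3)
V - (-214324 - 125033)/(-26486 + 244162) = 5002/3 - (-214324 - 125033)/(-26486 + 244162) = 5002/3 - (-339357)/217676 = 5002/3 - 1*(-339357/217676) = 5002/3 + 339357/217676 = 1089833423/653028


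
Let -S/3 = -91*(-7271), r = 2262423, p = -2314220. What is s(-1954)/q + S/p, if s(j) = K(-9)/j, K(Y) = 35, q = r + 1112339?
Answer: 1636192929742273/1907578264045070 ≈ 0.85773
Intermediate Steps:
q = 3374762 (q = 2262423 + 1112339 = 3374762)
S = -1984983 (S = -(-273)*(-7271) = -3*661661 = -1984983)
s(j) = 35/j
s(-1954)/q + S/p = (35/(-1954))/3374762 - 1984983/(-2314220) = (35*(-1/1954))*(1/3374762) - 1984983*(-1/2314220) = -35/1954*1/3374762 + 1984983/2314220 = -35/6594284948 + 1984983/2314220 = 1636192929742273/1907578264045070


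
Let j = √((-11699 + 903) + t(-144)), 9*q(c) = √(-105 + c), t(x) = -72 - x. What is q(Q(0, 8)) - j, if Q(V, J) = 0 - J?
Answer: I*(√113 - 18*√2681)/9 ≈ -102.38*I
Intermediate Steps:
Q(V, J) = -J
q(c) = √(-105 + c)/9
j = 2*I*√2681 (j = √((-11699 + 903) + (-72 - 1*(-144))) = √(-10796 + (-72 + 144)) = √(-10796 + 72) = √(-10724) = 2*I*√2681 ≈ 103.56*I)
q(Q(0, 8)) - j = √(-105 - 1*8)/9 - 2*I*√2681 = √(-105 - 8)/9 - 2*I*√2681 = √(-113)/9 - 2*I*√2681 = (I*√113)/9 - 2*I*√2681 = I*√113/9 - 2*I*√2681 = -2*I*√2681 + I*√113/9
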